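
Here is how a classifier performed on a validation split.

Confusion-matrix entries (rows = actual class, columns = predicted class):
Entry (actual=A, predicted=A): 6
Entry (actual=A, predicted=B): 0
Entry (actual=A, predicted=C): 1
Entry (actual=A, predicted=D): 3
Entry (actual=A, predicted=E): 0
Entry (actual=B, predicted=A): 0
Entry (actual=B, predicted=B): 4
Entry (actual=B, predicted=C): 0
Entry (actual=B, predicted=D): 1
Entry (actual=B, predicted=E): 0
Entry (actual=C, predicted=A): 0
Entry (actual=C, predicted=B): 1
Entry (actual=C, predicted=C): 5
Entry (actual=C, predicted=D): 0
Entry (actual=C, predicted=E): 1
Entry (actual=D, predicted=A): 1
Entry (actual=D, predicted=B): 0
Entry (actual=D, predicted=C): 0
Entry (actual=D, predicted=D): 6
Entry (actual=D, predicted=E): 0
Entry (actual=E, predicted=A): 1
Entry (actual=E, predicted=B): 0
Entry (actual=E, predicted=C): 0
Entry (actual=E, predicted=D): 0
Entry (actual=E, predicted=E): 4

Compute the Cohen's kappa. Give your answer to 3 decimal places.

0.665

Observed agreement pₒ = trace/N = 25/34 = 0.7353
Expected agreement pₑ = Σ (rowᵢ·colᵢ)/N² = (10·8 + 5·5 + 7·6 + 7·10 + 5·5)/34² = 0.2093
κ = (pₒ − pₑ)/(1 − pₑ) = (0.7353 − 0.2093)/(1 − 0.2093) = 0.665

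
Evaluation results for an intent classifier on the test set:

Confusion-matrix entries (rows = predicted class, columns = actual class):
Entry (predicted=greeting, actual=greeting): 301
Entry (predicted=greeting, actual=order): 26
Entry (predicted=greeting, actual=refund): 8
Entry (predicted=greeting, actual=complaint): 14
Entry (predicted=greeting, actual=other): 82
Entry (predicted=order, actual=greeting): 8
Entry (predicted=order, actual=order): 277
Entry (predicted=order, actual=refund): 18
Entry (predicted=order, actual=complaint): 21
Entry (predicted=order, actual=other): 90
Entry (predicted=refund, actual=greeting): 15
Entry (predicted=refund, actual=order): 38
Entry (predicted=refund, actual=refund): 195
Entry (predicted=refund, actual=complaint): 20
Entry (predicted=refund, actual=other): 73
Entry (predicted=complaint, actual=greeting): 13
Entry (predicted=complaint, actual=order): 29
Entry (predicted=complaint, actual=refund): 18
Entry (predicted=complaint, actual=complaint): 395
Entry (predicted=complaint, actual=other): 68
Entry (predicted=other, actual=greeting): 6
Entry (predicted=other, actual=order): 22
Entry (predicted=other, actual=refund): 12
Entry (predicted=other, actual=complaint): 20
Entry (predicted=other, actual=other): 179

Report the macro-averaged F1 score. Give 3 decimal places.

Per-class F1 score (2·TP/(2·TP+FP+FN)):
  greeting: TP=301, FP=26+8+14+82=130, FN=8+15+13+6=42 → 602/774 = 0.7778
  order: TP=277, FP=8+18+21+90=137, FN=26+38+29+22=115 → 554/806 = 0.6873
  refund: TP=195, FP=15+38+20+73=146, FN=8+18+18+12=56 → 390/592 = 0.6588
  complaint: TP=395, FP=13+29+18+68=128, FN=14+21+20+20=75 → 790/993 = 0.7956
  other: TP=179, FP=6+22+12+20=60, FN=82+90+73+68=313 → 358/731 = 0.4897
Macro-F1 score = mean = (0.7778 + 0.6873 + 0.6588 + 0.7956 + 0.4897) / 5 = 0.682

0.682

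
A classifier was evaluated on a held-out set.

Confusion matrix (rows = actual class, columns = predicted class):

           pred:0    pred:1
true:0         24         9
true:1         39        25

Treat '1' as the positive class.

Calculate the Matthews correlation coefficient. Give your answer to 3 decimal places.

0.117

MCC = (TP·TN − FP·FN) / √((TP+FP)(TP+FN)(TN+FP)(TN+FN))
Numerator = 25·24 − 9·39 = 249
Denominator = √(34·64·33·63) = √4523904 = 2126.9471
MCC = 249 / 2126.9471 = 0.117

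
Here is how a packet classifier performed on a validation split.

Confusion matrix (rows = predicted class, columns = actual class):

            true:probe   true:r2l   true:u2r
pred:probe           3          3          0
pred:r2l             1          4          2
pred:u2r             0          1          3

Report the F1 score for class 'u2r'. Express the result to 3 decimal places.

F1 score = 2·TP/(2·TP+FP+FN).
u2r: TP=3, FP=0+1=1, FN=0+2=2 → 6/9 = 0.6667

0.667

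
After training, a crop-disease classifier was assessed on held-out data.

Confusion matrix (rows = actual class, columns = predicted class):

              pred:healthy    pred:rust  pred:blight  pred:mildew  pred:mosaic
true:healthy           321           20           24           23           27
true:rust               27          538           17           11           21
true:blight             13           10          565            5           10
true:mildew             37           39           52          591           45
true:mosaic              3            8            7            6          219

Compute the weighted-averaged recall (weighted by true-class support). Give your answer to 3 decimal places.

Per-class recall (TP/(TP+FN)):
  healthy: TP=321, FN=20+24+23+27=94 → 321/415 = 0.7735
  rust: TP=538, FN=27+17+11+21=76 → 538/614 = 0.8762
  blight: TP=565, FN=13+10+5+10=38 → 565/603 = 0.9370
  mildew: TP=591, FN=37+39+52+45=173 → 591/764 = 0.7736
  mosaic: TP=219, FN=3+8+7+6=24 → 219/243 = 0.9012
Weighted-recall = Σ (supportᵢ/N)·recallᵢ with N=2639: (415/2639)·0.7735 + (614/2639)·0.8762 + (603/2639)·0.9370 + (764/2639)·0.7736 + (243/2639)·0.9012 = 0.847

0.847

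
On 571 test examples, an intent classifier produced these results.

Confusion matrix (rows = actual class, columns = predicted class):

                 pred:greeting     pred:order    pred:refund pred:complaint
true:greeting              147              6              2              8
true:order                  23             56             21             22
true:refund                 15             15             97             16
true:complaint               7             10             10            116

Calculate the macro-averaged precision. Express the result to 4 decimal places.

Per-class precision (TP/(TP+FP)):
  greeting: TP=147, FP=23+15+7=45 → 147/192 = 0.76563
  order: TP=56, FP=6+15+10=31 → 56/87 = 0.64368
  refund: TP=97, FP=2+21+10=33 → 97/130 = 0.74615
  complaint: TP=116, FP=8+22+16=46 → 116/162 = 0.71605
Macro-precision = mean = (0.76563 + 0.64368 + 0.74615 + 0.71605) / 4 = 0.7179

0.7179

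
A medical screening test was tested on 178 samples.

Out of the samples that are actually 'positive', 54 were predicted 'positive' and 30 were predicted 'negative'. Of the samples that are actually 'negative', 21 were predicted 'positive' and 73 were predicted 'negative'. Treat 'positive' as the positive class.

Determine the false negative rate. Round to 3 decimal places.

FNR = FN/(FN+TP) = 30/(30+54) = 0.357

0.357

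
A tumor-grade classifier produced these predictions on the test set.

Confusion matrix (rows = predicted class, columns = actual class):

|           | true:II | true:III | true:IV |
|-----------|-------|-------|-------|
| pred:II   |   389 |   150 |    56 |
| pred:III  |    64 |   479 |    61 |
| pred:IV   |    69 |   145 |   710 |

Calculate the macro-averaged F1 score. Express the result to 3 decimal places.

0.734

Per-class F1 score (2·TP/(2·TP+FP+FN)):
  II: TP=389, FP=150+56=206, FN=64+69=133 → 778/1117 = 0.6965
  III: TP=479, FP=64+61=125, FN=150+145=295 → 958/1378 = 0.6952
  IV: TP=710, FP=69+145=214, FN=56+61=117 → 1420/1751 = 0.8110
Macro-F1 score = mean = (0.6965 + 0.6952 + 0.8110) / 3 = 0.734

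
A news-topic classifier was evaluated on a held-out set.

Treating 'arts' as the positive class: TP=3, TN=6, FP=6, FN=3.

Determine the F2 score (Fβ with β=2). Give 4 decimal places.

Fβ = (1+β²)·TP / ((1+β²)·TP + β²·FN + FP), with β²=4
= 5·3 / (5·3 + 4·3 + 6) = 0.4545

0.4545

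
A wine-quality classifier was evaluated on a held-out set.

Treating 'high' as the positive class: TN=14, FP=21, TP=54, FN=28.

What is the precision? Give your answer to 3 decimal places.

Precision = TP/(TP+FP) = 54/(54+21) = 54/75 = 0.720

0.720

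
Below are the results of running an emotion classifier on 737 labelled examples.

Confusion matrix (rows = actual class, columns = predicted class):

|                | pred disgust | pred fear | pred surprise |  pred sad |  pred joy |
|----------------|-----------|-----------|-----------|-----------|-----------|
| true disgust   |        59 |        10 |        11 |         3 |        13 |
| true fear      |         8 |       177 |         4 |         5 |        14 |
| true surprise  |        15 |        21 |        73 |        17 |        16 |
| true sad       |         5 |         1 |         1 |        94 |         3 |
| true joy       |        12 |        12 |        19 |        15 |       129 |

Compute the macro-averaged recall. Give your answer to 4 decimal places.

0.7147

Per-class recall (TP/(TP+FN)):
  disgust: TP=59, FN=10+11+3+13=37 → 59/96 = 0.61458
  fear: TP=177, FN=8+4+5+14=31 → 177/208 = 0.85096
  surprise: TP=73, FN=15+21+17+16=69 → 73/142 = 0.51408
  sad: TP=94, FN=5+1+1+3=10 → 94/104 = 0.90385
  joy: TP=129, FN=12+12+19+15=58 → 129/187 = 0.68984
Macro-recall = mean = (0.61458 + 0.85096 + 0.51408 + 0.90385 + 0.68984) / 5 = 0.7147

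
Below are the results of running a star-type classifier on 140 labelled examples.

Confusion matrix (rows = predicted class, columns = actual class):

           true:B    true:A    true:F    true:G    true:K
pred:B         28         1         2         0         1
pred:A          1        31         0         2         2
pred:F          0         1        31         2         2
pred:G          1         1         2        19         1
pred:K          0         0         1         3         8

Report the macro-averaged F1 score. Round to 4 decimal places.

Per-class F1 score (2·TP/(2·TP+FP+FN)):
  B: TP=28, FP=1+2+0+1=4, FN=1+0+1+0=2 → 56/62 = 0.90323
  A: TP=31, FP=1+0+2+2=5, FN=1+1+1+0=3 → 62/70 = 0.88571
  F: TP=31, FP=0+1+2+2=5, FN=2+0+2+1=5 → 62/72 = 0.86111
  G: TP=19, FP=1+1+2+1=5, FN=0+2+2+3=7 → 38/50 = 0.76000
  K: TP=8, FP=0+0+1+3=4, FN=1+2+2+1=6 → 16/26 = 0.61538
Macro-F1 score = mean = (0.90323 + 0.88571 + 0.86111 + 0.76000 + 0.61538) / 5 = 0.8051

0.8051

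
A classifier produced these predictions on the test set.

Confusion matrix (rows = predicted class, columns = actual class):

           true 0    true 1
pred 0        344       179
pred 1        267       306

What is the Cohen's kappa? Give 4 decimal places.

0.1904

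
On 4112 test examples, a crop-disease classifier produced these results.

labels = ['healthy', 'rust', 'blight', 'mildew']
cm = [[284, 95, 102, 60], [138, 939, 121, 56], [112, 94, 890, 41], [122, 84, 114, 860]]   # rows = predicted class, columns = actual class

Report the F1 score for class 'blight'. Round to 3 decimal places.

0.753

Take TP from the diagonal, FP from the rest of the 'blight' prediction marginal, FN from the rest of the 'blight' actual marginal.
F1 score = 2·TP/(2·TP+FP+FN).
blight: TP=890, FP=112+94+41=247, FN=102+121+114=337 → 1780/2364 = 0.7530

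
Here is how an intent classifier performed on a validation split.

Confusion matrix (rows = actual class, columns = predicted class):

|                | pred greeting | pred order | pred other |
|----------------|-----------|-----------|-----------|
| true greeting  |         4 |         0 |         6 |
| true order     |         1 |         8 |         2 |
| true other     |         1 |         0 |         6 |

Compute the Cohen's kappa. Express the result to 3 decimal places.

Observed agreement pₒ = trace/N = 18/28 = 0.6429
Expected agreement pₑ = Σ (rowᵢ·colᵢ)/N² = (10·6 + 11·8 + 7·14)/28² = 0.3138
κ = (pₒ − pₑ)/(1 − pₑ) = (0.6429 − 0.3138)/(1 − 0.3138) = 0.480

0.480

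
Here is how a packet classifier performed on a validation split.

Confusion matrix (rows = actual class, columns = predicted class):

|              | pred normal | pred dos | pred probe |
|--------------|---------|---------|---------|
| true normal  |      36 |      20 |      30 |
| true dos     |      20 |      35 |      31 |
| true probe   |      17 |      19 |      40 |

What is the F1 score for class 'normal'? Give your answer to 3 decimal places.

0.453

Take TP from the diagonal, FP from the rest of the 'normal' prediction marginal, FN from the rest of the 'normal' actual marginal.
F1 score = 2·TP/(2·TP+FP+FN).
normal: TP=36, FP=20+17=37, FN=20+30=50 → 72/159 = 0.4528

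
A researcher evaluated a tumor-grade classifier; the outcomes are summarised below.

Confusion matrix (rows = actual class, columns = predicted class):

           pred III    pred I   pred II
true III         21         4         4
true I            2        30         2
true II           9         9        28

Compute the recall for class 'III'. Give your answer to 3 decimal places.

0.724

Take TP from the diagonal, FP from the rest of the 'III' prediction marginal, FN from the rest of the 'III' actual marginal.
recall = TP/(TP+FN).
III: TP=21, FN=4+4=8 → 21/29 = 0.7241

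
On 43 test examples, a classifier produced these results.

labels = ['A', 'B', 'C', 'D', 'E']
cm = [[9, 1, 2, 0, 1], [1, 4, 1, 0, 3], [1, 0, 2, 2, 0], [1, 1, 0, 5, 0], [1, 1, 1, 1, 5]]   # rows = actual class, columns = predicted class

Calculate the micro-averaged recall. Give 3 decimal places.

Micro-averaging pools counts across classes: ΣTP=25, ΣFP=18, ΣFN=18.
Micro-recall = TP/(TP+FN) on pooled counts = 0.581 (equals overall accuracy in single-label multiclass).

0.581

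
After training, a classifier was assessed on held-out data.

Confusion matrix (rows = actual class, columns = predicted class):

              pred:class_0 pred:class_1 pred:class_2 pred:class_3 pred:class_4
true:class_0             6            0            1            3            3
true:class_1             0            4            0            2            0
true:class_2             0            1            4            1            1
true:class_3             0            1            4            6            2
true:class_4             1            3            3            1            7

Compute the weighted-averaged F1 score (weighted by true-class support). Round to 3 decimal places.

0.508

Per-class F1 score (2·TP/(2·TP+FP+FN)):
  class_0: TP=6, FP=0+0+0+1=1, FN=0+1+3+3=7 → 12/20 = 0.6000
  class_1: TP=4, FP=0+1+1+3=5, FN=0+0+2+0=2 → 8/15 = 0.5333
  class_2: TP=4, FP=1+0+4+3=8, FN=0+1+1+1=3 → 8/19 = 0.4211
  class_3: TP=6, FP=3+2+1+1=7, FN=0+1+4+2=7 → 12/26 = 0.4615
  class_4: TP=7, FP=3+0+1+2=6, FN=1+3+3+1=8 → 14/28 = 0.5000
Weighted-F1 score = Σ (supportᵢ/N)·F1 scoreᵢ with N=54: (13/54)·0.6000 + (6/54)·0.5333 + (7/54)·0.4211 + (13/54)·0.4615 + (15/54)·0.5000 = 0.508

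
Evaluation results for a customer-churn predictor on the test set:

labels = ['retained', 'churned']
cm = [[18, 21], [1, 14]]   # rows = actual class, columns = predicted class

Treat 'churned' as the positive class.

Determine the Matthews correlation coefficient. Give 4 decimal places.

0.3704

MCC = (TP·TN − FP·FN) / √((TP+FP)(TP+FN)(TN+FP)(TN+FN))
Numerator = 14·18 − 21·1 = 231
Denominator = √(35·15·39·19) = √389025 = 623.7187
MCC = 231 / 623.7187 = 0.3704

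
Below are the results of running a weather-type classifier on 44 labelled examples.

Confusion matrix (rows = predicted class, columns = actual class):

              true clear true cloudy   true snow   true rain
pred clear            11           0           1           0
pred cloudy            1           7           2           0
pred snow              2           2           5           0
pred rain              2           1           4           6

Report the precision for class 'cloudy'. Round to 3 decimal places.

0.700

Take TP from the diagonal, FP from the rest of the 'cloudy' prediction marginal, FN from the rest of the 'cloudy' actual marginal.
precision = TP/(TP+FP).
cloudy: TP=7, FP=1+2+0=3 → 7/10 = 0.7000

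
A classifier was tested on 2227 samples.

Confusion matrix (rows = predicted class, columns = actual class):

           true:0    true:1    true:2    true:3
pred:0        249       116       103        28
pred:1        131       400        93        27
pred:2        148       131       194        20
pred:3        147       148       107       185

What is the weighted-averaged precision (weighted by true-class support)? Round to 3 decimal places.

0.496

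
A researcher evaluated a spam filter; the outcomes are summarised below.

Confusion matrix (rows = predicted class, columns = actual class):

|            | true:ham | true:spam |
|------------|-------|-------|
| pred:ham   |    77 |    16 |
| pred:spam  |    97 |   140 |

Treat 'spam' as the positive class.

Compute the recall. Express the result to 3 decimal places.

0.897

Recall = TP/(TP+FN) = 140/(140+16) = 140/156 = 0.897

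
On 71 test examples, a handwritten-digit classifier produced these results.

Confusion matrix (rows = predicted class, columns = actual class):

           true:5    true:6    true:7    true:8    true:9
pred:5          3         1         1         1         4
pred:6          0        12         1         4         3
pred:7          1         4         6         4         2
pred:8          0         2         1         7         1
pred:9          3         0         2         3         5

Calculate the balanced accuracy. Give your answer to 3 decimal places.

Balanced accuracy = mean of per-class recall.
  5: recall = 3/7 = 0.4286
  6: recall = 12/19 = 0.6316
  7: recall = 6/11 = 0.5455
  8: recall = 7/19 = 0.3684
  9: recall = 5/15 = 0.3333
Mean = (0.4286 + 0.6316 + 0.5455 + 0.3684 + 0.3333) / 5 = 0.461

0.461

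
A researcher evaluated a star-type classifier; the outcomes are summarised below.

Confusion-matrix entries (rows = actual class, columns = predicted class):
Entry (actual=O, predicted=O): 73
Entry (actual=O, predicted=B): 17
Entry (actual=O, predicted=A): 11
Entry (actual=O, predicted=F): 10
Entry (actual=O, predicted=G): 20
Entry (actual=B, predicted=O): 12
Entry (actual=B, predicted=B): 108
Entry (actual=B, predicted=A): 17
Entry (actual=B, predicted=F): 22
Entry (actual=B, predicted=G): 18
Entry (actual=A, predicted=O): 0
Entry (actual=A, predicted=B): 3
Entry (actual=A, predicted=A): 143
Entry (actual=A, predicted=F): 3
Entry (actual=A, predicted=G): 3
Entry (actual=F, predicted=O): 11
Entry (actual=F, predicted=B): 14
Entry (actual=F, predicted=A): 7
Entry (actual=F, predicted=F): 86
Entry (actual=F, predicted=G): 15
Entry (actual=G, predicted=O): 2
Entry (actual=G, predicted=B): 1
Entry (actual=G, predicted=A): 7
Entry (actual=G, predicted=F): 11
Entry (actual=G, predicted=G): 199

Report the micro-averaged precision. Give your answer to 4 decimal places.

Micro-averaging pools counts across classes: ΣTP=609, ΣFP=204, ΣFN=204.
Micro-precision = TP/(TP+FP) on pooled counts = 0.7491 (equals overall accuracy in single-label multiclass).

0.7491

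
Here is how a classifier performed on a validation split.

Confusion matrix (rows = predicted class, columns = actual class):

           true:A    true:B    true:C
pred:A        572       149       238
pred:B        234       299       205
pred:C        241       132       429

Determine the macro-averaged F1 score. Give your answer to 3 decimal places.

0.512

Per-class F1 score (2·TP/(2·TP+FP+FN)):
  A: TP=572, FP=149+238=387, FN=234+241=475 → 1144/2006 = 0.5703
  B: TP=299, FP=234+205=439, FN=149+132=281 → 598/1318 = 0.4537
  C: TP=429, FP=241+132=373, FN=238+205=443 → 858/1674 = 0.5125
Macro-F1 score = mean = (0.5703 + 0.4537 + 0.5125) / 3 = 0.512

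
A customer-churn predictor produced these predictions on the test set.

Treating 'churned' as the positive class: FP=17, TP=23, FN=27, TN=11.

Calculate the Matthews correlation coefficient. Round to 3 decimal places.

-0.141

MCC = (TP·TN − FP·FN) / √((TP+FP)(TP+FN)(TN+FP)(TN+FN))
Numerator = 23·11 − 17·27 = -206
Denominator = √(40·50·28·38) = √2128000 = 1458.7666
MCC = -206 / 1458.7666 = -0.141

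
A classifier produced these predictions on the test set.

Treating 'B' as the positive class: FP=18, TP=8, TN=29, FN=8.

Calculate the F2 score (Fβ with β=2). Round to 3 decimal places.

Fβ = (1+β²)·TP / ((1+β²)·TP + β²·FN + FP), with β²=4
= 5·8 / (5·8 + 4·8 + 18) = 0.444

0.444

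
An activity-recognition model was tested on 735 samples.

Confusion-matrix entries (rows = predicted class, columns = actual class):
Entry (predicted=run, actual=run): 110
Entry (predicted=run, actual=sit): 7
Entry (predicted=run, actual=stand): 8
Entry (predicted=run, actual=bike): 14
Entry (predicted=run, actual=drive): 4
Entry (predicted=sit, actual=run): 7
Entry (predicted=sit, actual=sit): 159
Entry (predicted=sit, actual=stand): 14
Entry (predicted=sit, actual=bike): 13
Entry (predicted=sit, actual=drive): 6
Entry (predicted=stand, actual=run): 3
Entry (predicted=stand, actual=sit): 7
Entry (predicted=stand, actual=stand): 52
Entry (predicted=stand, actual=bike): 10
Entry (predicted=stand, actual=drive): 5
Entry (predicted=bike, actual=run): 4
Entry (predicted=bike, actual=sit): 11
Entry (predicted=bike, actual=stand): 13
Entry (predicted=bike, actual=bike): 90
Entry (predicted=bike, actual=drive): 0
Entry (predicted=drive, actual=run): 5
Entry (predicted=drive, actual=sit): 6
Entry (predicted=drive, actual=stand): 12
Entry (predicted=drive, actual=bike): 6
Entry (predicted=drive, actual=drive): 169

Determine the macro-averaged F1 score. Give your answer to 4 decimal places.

Per-class F1 score (2·TP/(2·TP+FP+FN)):
  run: TP=110, FP=7+8+14+4=33, FN=7+3+4+5=19 → 220/272 = 0.80882
  sit: TP=159, FP=7+14+13+6=40, FN=7+7+11+6=31 → 318/389 = 0.81748
  stand: TP=52, FP=3+7+10+5=25, FN=8+14+13+12=47 → 104/176 = 0.59091
  bike: TP=90, FP=4+11+13+0=28, FN=14+13+10+6=43 → 180/251 = 0.71713
  drive: TP=169, FP=5+6+12+6=29, FN=4+6+5+0=15 → 338/382 = 0.88482
Macro-F1 score = mean = (0.80882 + 0.81748 + 0.59091 + 0.71713 + 0.88482) / 5 = 0.7638

0.7638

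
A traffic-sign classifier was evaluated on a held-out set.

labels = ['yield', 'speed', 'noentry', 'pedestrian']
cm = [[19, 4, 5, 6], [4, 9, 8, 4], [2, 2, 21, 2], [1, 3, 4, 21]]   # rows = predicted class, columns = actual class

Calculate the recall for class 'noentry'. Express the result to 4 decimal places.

0.5526

One-vs-rest for 'noentry': TP = diagonal; FP = other classes predicted 'noentry'; FN = 'noentry' predicted as other.
recall = TP/(TP+FN).
noentry: TP=21, FN=5+8+4=17 → 21/38 = 0.55263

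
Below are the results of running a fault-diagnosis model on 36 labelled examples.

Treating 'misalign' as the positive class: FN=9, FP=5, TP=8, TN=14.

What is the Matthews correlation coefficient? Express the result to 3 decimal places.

0.216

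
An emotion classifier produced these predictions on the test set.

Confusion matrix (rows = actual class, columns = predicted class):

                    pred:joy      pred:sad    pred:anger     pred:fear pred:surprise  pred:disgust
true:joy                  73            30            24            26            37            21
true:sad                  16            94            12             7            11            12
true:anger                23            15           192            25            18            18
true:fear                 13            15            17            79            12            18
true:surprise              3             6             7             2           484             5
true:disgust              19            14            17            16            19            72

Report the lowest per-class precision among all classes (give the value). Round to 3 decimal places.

0.493

Per-class precision (TP/(TP+FP)):
  joy: TP=73, FP=16+23+13+3+19=74 → 73/147 = 0.4966
  sad: TP=94, FP=30+15+15+6+14=80 → 94/174 = 0.5402
  anger: TP=192, FP=24+12+17+7+17=77 → 192/269 = 0.7138
  fear: TP=79, FP=26+7+25+2+16=76 → 79/155 = 0.5097
  surprise: TP=484, FP=37+11+18+12+19=97 → 484/581 = 0.8330
  disgust: TP=72, FP=21+12+18+18+5=74 → 72/146 = 0.4932
Lowest is class 'disgust' with precision = 0.493.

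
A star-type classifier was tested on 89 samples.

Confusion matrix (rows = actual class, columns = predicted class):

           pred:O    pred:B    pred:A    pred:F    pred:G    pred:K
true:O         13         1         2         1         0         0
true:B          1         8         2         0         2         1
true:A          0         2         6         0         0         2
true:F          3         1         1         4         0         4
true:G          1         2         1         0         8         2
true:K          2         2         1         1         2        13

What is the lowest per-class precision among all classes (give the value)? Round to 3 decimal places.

0.462

Per-class precision (TP/(TP+FP)):
  O: TP=13, FP=1+0+3+1+2=7 → 13/20 = 0.6500
  B: TP=8, FP=1+2+1+2+2=8 → 8/16 = 0.5000
  A: TP=6, FP=2+2+1+1+1=7 → 6/13 = 0.4615
  F: TP=4, FP=1+0+0+0+1=2 → 4/6 = 0.6667
  G: TP=8, FP=0+2+0+0+2=4 → 8/12 = 0.6667
  K: TP=13, FP=0+1+2+4+2=9 → 13/22 = 0.5909
Lowest is class 'A' with precision = 0.462.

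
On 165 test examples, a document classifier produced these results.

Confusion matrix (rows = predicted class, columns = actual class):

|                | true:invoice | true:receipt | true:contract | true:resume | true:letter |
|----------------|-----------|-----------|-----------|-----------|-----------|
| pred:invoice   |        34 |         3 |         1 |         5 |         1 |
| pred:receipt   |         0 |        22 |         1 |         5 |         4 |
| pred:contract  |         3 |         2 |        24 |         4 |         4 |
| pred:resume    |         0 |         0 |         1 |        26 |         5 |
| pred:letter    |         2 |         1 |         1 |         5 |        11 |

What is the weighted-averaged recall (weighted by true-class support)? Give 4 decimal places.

0.7091

Per-class recall (TP/(TP+FN)):
  invoice: TP=34, FN=0+3+0+2=5 → 34/39 = 0.87179
  receipt: TP=22, FN=3+2+0+1=6 → 22/28 = 0.78571
  contract: TP=24, FN=1+1+1+1=4 → 24/28 = 0.85714
  resume: TP=26, FN=5+5+4+5=19 → 26/45 = 0.57778
  letter: TP=11, FN=1+4+4+5=14 → 11/25 = 0.44000
Weighted-recall = Σ (supportᵢ/N)·recallᵢ with N=165: (39/165)·0.87179 + (28/165)·0.78571 + (28/165)·0.85714 + (45/165)·0.57778 + (25/165)·0.44000 = 0.7091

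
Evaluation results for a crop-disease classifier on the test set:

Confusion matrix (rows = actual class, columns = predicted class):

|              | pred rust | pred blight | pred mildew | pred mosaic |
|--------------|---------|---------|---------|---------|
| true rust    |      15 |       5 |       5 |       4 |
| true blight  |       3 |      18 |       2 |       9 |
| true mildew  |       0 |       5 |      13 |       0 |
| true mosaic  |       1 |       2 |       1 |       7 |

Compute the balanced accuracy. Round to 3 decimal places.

Balanced accuracy = mean of per-class recall.
  rust: recall = 15/29 = 0.5172
  blight: recall = 18/32 = 0.5625
  mildew: recall = 13/18 = 0.7222
  mosaic: recall = 7/11 = 0.6364
Mean = (0.5172 + 0.5625 + 0.7222 + 0.6364) / 4 = 0.610

0.610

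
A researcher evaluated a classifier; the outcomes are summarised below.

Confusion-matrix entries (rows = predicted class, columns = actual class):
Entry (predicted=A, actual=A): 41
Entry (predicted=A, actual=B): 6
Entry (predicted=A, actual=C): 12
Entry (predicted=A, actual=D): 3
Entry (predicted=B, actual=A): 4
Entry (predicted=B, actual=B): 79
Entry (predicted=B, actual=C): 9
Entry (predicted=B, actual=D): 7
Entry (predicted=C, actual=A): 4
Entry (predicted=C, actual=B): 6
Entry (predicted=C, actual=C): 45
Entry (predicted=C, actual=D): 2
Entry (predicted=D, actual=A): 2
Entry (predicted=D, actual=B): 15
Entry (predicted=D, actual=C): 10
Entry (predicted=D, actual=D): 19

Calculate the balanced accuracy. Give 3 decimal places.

0.689

Balanced accuracy = mean of per-class recall.
  A: recall = 41/51 = 0.8039
  B: recall = 79/106 = 0.7453
  C: recall = 45/76 = 0.5921
  D: recall = 19/31 = 0.6129
Mean = (0.8039 + 0.7453 + 0.5921 + 0.6129) / 4 = 0.689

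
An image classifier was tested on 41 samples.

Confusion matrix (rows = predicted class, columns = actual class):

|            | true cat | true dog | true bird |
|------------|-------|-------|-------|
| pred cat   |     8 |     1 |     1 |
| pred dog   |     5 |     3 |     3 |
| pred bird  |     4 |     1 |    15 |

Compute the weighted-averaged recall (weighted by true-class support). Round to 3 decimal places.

0.634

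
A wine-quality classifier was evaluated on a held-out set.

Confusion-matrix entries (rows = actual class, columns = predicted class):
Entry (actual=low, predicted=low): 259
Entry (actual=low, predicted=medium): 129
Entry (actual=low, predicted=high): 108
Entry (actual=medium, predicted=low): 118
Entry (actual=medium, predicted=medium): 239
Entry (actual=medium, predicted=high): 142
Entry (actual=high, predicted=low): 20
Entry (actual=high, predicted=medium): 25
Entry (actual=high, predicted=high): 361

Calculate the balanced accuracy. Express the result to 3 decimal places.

0.630

Balanced accuracy = mean of per-class recall.
  low: recall = 259/496 = 0.5222
  medium: recall = 239/499 = 0.4790
  high: recall = 361/406 = 0.8892
Mean = (0.5222 + 0.4790 + 0.8892) / 3 = 0.630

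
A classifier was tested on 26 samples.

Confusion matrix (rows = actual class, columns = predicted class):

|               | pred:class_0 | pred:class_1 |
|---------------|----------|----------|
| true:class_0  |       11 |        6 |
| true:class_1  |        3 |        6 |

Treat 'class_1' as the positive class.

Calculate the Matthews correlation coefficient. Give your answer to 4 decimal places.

0.2994

MCC = (TP·TN − FP·FN) / √((TP+FP)(TP+FN)(TN+FP)(TN+FN))
Numerator = 6·11 − 6·3 = 48
Denominator = √(12·9·17·14) = √25704 = 160.3247
MCC = 48 / 160.3247 = 0.2994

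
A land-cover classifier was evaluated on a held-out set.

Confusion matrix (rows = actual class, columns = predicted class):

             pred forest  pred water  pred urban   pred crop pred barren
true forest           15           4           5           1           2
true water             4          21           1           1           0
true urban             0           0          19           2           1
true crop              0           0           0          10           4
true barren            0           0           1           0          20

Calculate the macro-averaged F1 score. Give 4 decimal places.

Per-class F1 score (2·TP/(2·TP+FP+FN)):
  forest: TP=15, FP=4+0+0+0=4, FN=4+5+1+2=12 → 30/46 = 0.65217
  water: TP=21, FP=4+0+0+0=4, FN=4+1+1+0=6 → 42/52 = 0.80769
  urban: TP=19, FP=5+1+0+1=7, FN=0+0+2+1=3 → 38/48 = 0.79167
  crop: TP=10, FP=1+1+2+0=4, FN=0+0+0+4=4 → 20/28 = 0.71429
  barren: TP=20, FP=2+0+1+4=7, FN=0+0+1+0=1 → 40/48 = 0.83333
Macro-F1 score = mean = (0.65217 + 0.80769 + 0.79167 + 0.71429 + 0.83333) / 5 = 0.7598

0.7598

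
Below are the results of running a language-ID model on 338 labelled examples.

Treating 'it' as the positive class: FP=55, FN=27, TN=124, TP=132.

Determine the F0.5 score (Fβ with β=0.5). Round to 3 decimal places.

Fβ = (1+β²)·TP / ((1+β²)·TP + β²·FN + FP), with β²=1/4
= 1.25·132 / (1.25·132 + 0.25·27 + 55) = 0.728

0.728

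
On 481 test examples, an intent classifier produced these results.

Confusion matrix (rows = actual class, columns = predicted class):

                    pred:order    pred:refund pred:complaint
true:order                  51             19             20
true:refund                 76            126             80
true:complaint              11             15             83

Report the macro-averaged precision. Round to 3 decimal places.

Per-class precision (TP/(TP+FP)):
  order: TP=51, FP=76+11=87 → 51/138 = 0.3696
  refund: TP=126, FP=19+15=34 → 126/160 = 0.7875
  complaint: TP=83, FP=20+80=100 → 83/183 = 0.4536
Macro-precision = mean = (0.3696 + 0.7875 + 0.4536) / 3 = 0.537

0.537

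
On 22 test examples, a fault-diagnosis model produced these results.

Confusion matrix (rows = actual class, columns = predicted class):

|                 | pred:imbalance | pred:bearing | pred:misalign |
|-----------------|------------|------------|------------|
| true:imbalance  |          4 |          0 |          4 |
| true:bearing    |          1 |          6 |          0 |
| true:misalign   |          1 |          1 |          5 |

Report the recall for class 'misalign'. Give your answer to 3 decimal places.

One-vs-rest for 'misalign': TP = diagonal; FP = other classes predicted 'misalign'; FN = 'misalign' predicted as other.
recall = TP/(TP+FN).
misalign: TP=5, FN=1+1=2 → 5/7 = 0.7143

0.714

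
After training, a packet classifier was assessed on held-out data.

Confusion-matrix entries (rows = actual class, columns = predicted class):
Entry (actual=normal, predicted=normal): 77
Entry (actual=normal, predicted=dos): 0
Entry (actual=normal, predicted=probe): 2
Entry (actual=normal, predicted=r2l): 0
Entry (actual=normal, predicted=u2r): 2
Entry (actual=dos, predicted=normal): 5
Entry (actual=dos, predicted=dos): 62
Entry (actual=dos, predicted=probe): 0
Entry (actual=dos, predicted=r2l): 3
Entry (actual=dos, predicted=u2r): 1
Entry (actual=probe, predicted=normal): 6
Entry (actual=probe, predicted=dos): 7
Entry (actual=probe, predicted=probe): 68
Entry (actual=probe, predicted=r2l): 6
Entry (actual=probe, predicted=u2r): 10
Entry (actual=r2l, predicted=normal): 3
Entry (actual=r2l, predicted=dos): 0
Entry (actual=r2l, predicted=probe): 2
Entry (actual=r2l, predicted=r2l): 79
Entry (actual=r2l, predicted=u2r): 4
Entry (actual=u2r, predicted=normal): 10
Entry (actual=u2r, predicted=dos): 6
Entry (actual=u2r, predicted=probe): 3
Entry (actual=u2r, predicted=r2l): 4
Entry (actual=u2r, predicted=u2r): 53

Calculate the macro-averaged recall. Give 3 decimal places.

Per-class recall (TP/(TP+FN)):
  normal: TP=77, FN=0+2+0+2=4 → 77/81 = 0.9506
  dos: TP=62, FN=5+0+3+1=9 → 62/71 = 0.8732
  probe: TP=68, FN=6+7+6+10=29 → 68/97 = 0.7010
  r2l: TP=79, FN=3+0+2+4=9 → 79/88 = 0.8977
  u2r: TP=53, FN=10+6+3+4=23 → 53/76 = 0.6974
Macro-recall = mean = (0.9506 + 0.8732 + 0.7010 + 0.8977 + 0.6974) / 5 = 0.824

0.824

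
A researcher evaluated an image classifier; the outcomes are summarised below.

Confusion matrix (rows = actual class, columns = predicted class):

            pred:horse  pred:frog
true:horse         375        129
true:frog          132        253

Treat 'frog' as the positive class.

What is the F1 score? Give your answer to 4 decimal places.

Precision = TP/(TP+FP) = 253/382 = 0.6623
Recall = TP/(TP+FN) = 253/385 = 0.6571
F1 = 2·TP/(2·TP+FP+FN) = 506/767 = 0.6597

0.6597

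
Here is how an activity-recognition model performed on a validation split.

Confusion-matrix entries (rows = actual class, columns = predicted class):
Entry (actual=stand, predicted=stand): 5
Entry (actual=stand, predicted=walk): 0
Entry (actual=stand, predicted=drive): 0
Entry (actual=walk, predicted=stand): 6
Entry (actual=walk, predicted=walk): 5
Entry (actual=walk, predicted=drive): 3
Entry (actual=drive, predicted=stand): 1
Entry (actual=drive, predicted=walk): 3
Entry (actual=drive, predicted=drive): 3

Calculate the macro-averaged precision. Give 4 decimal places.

0.5139

Per-class precision (TP/(TP+FP)):
  stand: TP=5, FP=6+1=7 → 5/12 = 0.41667
  walk: TP=5, FP=0+3=3 → 5/8 = 0.62500
  drive: TP=3, FP=0+3=3 → 3/6 = 0.50000
Macro-precision = mean = (0.41667 + 0.62500 + 0.50000) / 3 = 0.5139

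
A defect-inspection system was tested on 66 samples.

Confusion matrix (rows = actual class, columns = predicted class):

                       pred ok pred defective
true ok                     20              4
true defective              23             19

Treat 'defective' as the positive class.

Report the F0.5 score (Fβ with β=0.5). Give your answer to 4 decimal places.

0.7090

Fβ = (1+β²)·TP / ((1+β²)·TP + β²·FN + FP), with β²=1/4
= 1.25·19 / (1.25·19 + 0.25·23 + 4) = 0.7090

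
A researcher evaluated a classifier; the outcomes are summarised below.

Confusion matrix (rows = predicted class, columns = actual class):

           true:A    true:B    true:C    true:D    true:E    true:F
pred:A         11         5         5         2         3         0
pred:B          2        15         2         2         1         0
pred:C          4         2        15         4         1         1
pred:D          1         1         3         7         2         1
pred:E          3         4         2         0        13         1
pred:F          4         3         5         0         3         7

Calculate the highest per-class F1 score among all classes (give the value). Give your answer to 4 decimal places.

Per-class F1 score (2·TP/(2·TP+FP+FN)):
  A: TP=11, FP=5+5+2+3+0=15, FN=2+4+1+3+4=14 → 22/51 = 0.43137
  B: TP=15, FP=2+2+2+1+0=7, FN=5+2+1+4+3=15 → 30/52 = 0.57692
  C: TP=15, FP=4+2+4+1+1=12, FN=5+2+3+2+5=17 → 30/59 = 0.50847
  D: TP=7, FP=1+1+3+2+1=8, FN=2+2+4+0+0=8 → 14/30 = 0.46667
  E: TP=13, FP=3+4+2+0+1=10, FN=3+1+1+2+3=10 → 26/46 = 0.56522
  F: TP=7, FP=4+3+5+0+3=15, FN=0+0+1+1+1=3 → 14/32 = 0.43750
Highest is class 'B' with F1 score = 0.5769.

0.5769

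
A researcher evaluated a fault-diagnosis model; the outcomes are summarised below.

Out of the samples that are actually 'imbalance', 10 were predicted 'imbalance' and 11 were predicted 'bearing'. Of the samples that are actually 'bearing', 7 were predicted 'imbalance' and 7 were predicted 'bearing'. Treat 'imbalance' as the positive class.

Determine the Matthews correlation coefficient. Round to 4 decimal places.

MCC = (TP·TN − FP·FN) / √((TP+FP)(TP+FN)(TN+FP)(TN+FN))
Numerator = 10·7 − 7·11 = -7
Denominator = √(17·21·14·18) = √89964 = 299.9400
MCC = -7 / 299.9400 = -0.0233

-0.0233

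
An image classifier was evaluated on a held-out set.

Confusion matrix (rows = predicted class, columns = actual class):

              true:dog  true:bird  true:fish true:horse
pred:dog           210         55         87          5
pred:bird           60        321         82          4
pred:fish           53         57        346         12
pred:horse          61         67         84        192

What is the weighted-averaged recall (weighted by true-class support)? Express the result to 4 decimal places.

0.6303

Per-class recall (TP/(TP+FN)):
  dog: TP=210, FN=60+53+61=174 → 210/384 = 0.54688
  bird: TP=321, FN=55+57+67=179 → 321/500 = 0.64200
  fish: TP=346, FN=87+82+84=253 → 346/599 = 0.57763
  horse: TP=192, FN=5+4+12=21 → 192/213 = 0.90141
Weighted-recall = Σ (supportᵢ/N)·recallᵢ with N=1696: (384/1696)·0.54688 + (500/1696)·0.64200 + (599/1696)·0.57763 + (213/1696)·0.90141 = 0.6303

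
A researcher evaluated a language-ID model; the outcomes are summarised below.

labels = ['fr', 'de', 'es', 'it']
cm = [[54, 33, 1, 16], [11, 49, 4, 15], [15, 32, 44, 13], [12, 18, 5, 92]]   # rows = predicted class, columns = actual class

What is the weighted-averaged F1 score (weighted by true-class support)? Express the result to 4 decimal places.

0.5730

Per-class F1 score (2·TP/(2·TP+FP+FN)):
  fr: TP=54, FP=33+1+16=50, FN=11+15+12=38 → 108/196 = 0.55102
  de: TP=49, FP=11+4+15=30, FN=33+32+18=83 → 98/211 = 0.46445
  es: TP=44, FP=15+32+13=60, FN=1+4+5=10 → 88/158 = 0.55696
  it: TP=92, FP=12+18+5=35, FN=16+15+13=44 → 184/263 = 0.69962
Weighted-F1 score = Σ (supportᵢ/N)·F1 scoreᵢ with N=414: (92/414)·0.55102 + (132/414)·0.46445 + (54/414)·0.55696 + (136/414)·0.69962 = 0.5730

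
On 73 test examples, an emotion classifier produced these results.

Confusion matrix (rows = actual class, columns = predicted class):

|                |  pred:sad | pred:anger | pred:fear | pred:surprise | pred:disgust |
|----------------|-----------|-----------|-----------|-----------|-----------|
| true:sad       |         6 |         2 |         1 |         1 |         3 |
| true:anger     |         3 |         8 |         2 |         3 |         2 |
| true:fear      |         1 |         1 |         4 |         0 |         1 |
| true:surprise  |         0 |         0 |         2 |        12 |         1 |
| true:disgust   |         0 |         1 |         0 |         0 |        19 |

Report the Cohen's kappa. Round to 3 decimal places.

0.579

Observed agreement pₒ = trace/N = 49/73 = 0.6712
Expected agreement pₑ = Σ (rowᵢ·colᵢ)/N² = (13·10 + 18·12 + 7·9 + 15·16 + 20·26)/73² = 0.2194
κ = (pₒ − pₑ)/(1 − pₑ) = (0.6712 − 0.2194)/(1 − 0.2194) = 0.579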